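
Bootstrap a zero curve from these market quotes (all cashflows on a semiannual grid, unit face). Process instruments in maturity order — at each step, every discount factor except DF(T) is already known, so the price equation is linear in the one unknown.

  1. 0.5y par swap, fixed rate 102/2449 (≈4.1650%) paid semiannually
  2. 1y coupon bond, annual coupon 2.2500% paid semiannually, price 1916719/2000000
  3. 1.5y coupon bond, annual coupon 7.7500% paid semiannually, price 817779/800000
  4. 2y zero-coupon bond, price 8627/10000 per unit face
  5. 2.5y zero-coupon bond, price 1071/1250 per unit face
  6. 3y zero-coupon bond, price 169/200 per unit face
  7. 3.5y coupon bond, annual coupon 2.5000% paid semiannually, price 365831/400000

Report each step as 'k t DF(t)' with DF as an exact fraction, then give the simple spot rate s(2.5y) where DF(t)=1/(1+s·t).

1 1/2 2449/2500
2 1 1171/1250
3 3/2 4563/5000
4 2 8627/10000
5 5/2 1071/1250
6 3 169/200
7 7/2 8367/10000
s(2.5y) = (1/(1071/1250) − 1)/(5/2) = 358/5355 ≈ 6.6853%

step 1 [0.5y] swap r/2=51/2449: DF=(1 − 51/2449·(0))/(1+51/2449) = 2449/2500 ≈ 0.979600
step 2 [1y] bond c/2=9/800: DF=(1916719/2000000 − 9/800·(0.979600))/(1+9/800) = 1171/1250 ≈ 0.936800
step 3 [1.5y] bond c/2=31/800: DF=(817779/800000 − 31/800·(0.979600+0.936800))/(1+31/800) = 4563/5000 ≈ 0.912600
step 4 [2y] zero: DF = P = 8627/10000 ≈ 0.862700
step 5 [2.5y] zero: DF = P = 1071/1250 ≈ 0.856800
step 6 [3y] zero: DF = P = 169/200 ≈ 0.845000
step 7 [3.5y] bond c/2=1/80: DF=(365831/400000 − 1/80·(0.979600+0.936800+0.912600+0.862700+0.856800+0.845000))/(1+1/80) = 8367/10000 ≈ 0.836700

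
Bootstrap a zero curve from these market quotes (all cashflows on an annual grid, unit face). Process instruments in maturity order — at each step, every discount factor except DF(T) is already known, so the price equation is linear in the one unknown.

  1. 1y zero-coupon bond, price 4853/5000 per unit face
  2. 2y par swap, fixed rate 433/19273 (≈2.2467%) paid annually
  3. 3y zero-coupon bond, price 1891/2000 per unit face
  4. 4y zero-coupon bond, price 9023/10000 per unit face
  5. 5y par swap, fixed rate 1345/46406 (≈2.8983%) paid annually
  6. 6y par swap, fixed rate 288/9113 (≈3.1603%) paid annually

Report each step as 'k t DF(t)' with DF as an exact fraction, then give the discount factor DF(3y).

step 1 [1y] zero: DF = P = 4853/5000 ≈ 0.970600
step 2 [2y] swap r/1=433/19273: DF=(1 − 433/19273·(0.970600))/(1+433/19273) = 9567/10000 ≈ 0.956700
step 3 [3y] zero: DF = P = 1891/2000 ≈ 0.945500
step 4 [4y] zero: DF = P = 9023/10000 ≈ 0.902300
step 5 [5y] swap r/1=1345/46406: DF=(1 − 1345/46406·(0.970600+0.956700+0.945500+0.902300))/(1+1345/46406) = 1731/2000 ≈ 0.865500
step 6 [6y] swap r/1=288/9113: DF=(1 − 288/9113·(0.970600+0.956700+0.945500+0.902300+0.865500))/(1+288/9113) = 517/625 ≈ 0.827200

1 1 4853/5000
2 2 9567/10000
3 3 1891/2000
4 4 9023/10000
5 5 1731/2000
6 6 517/625
DF(3y) = 1891/2000 ≈ 0.945500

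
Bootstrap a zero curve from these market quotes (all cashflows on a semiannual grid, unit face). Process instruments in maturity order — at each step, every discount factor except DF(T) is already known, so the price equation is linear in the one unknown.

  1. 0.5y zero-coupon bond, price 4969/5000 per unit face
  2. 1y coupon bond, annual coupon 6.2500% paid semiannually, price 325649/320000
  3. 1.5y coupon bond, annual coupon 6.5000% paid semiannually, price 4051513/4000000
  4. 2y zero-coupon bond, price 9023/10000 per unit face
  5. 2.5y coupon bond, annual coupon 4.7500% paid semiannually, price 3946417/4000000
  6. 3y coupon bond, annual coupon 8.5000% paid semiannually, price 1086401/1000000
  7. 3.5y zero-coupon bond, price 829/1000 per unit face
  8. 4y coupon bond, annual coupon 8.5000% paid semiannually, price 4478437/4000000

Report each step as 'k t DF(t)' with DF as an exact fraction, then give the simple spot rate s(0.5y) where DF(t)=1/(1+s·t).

1 1/2 4969/5000
2 1 9567/10000
3 3/2 2299/2500
4 2 9023/10000
5 5/2 4381/5000
6 3 4263/5000
7 7/2 829/1000
8 4 8159/10000
s(0.5y) = (1/(4969/5000) − 1)/(1/2) = 62/4969 ≈ 1.2477%

step 1 [0.5y] zero: DF = P = 4969/5000 ≈ 0.993800
step 2 [1y] bond c/2=1/32: DF=(325649/320000 − 1/32·(0.993800))/(1+1/32) = 9567/10000 ≈ 0.956700
step 3 [1.5y] bond c/2=13/400: DF=(4051513/4000000 − 13/400·(0.993800+0.956700))/(1+13/400) = 2299/2500 ≈ 0.919600
step 4 [2y] zero: DF = P = 9023/10000 ≈ 0.902300
step 5 [2.5y] bond c/2=19/800: DF=(3946417/4000000 − 19/800·(0.993800+0.956700+0.919600+0.902300))/(1+19/800) = 4381/5000 ≈ 0.876200
step 6 [3y] bond c/2=17/400: DF=(1086401/1000000 − 17/400·(0.993800+0.956700+0.919600+0.902300+0.876200))/(1+17/400) = 4263/5000 ≈ 0.852600
step 7 [3.5y] zero: DF = P = 829/1000 ≈ 0.829000
step 8 [4y] bond c/2=17/400: DF=(4478437/4000000 − 17/400·(0.993800+0.956700+0.919600+0.902300+0.876200+0.852600+0.829000))/(1+17/400) = 8159/10000 ≈ 0.815900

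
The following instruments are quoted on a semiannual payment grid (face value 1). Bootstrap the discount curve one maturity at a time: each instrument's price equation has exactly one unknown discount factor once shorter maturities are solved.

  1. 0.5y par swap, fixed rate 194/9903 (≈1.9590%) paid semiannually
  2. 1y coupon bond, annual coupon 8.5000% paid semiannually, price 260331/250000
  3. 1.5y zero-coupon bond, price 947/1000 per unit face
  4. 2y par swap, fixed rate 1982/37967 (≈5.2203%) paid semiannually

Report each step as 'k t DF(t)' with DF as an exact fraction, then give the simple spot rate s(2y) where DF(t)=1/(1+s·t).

1 1/2 9903/10000
2 1 1917/2000
3 3/2 947/1000
4 2 9009/10000
s(2y) = (1/(9009/10000) − 1)/(2) = 991/18018 ≈ 5.5001%

step 1 [0.5y] swap r/2=97/9903: DF=(1 − 97/9903·(0))/(1+97/9903) = 9903/10000 ≈ 0.990300
step 2 [1y] bond c/2=17/400: DF=(260331/250000 − 17/400·(0.990300))/(1+17/400) = 1917/2000 ≈ 0.958500
step 3 [1.5y] zero: DF = P = 947/1000 ≈ 0.947000
step 4 [2y] swap r/2=991/37967: DF=(1 − 991/37967·(0.990300+0.958500+0.947000))/(1+991/37967) = 9009/10000 ≈ 0.900900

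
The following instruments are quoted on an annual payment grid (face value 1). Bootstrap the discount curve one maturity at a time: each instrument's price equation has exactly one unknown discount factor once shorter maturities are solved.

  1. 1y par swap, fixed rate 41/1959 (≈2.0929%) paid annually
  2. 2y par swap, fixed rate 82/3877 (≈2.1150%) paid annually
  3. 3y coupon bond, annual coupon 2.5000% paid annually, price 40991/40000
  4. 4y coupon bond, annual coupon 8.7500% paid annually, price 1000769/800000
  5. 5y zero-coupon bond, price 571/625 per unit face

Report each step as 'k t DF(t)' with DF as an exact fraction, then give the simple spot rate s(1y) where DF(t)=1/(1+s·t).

1 1 1959/2000
2 2 959/1000
3 3 381/400
4 4 9177/10000
5 5 571/625
s(1y) = (1/(1959/2000) − 1)/(1) = 41/1959 ≈ 2.0929%

step 1 [1y] swap r/1=41/1959: DF=(1 − 41/1959·(0))/(1+41/1959) = 1959/2000 ≈ 0.979500
step 2 [2y] swap r/1=82/3877: DF=(1 − 82/3877·(0.979500))/(1+82/3877) = 959/1000 ≈ 0.959000
step 3 [3y] bond c/1=1/40: DF=(40991/40000 − 1/40·(0.979500+0.959000))/(1+1/40) = 381/400 ≈ 0.952500
step 4 [4y] bond c/1=7/80: DF=(1000769/800000 − 7/80·(0.979500+0.959000+0.952500))/(1+7/80) = 9177/10000 ≈ 0.917700
step 5 [5y] zero: DF = P = 571/625 ≈ 0.913600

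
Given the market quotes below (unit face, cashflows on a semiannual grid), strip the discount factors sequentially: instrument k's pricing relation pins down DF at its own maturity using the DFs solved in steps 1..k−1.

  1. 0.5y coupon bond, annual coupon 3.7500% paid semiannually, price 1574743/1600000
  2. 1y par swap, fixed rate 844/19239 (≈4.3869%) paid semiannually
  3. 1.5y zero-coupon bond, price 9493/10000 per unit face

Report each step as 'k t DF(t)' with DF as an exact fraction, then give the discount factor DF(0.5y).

step 1 [0.5y] bond c/2=3/160: DF=(1574743/1600000 − 3/160·(0))/(1+3/160) = 9661/10000 ≈ 0.966100
step 2 [1y] swap r/2=422/19239: DF=(1 − 422/19239·(0.966100))/(1+422/19239) = 4789/5000 ≈ 0.957800
step 3 [1.5y] zero: DF = P = 9493/10000 ≈ 0.949300

1 1/2 9661/10000
2 1 4789/5000
3 3/2 9493/10000
DF(0.5y) = 9661/10000 ≈ 0.966100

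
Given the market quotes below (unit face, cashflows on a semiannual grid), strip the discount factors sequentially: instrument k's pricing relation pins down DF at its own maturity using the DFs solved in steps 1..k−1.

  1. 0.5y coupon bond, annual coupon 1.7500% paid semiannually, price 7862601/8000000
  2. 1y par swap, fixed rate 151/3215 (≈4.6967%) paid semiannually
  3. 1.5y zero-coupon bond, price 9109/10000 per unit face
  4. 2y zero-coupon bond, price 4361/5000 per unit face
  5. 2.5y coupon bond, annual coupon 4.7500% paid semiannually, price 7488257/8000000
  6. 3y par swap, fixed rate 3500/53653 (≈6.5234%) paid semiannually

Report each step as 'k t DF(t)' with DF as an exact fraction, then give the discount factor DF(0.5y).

1 1/2 9743/10000
2 1 9547/10000
3 3/2 9109/10000
4 2 4361/5000
5 5/2 4141/5000
6 3 33/40
DF(0.5y) = 9743/10000 ≈ 0.974300

step 1 [0.5y] bond c/2=7/800: DF=(7862601/8000000 − 7/800·(0))/(1+7/800) = 9743/10000 ≈ 0.974300
step 2 [1y] swap r/2=151/6430: DF=(1 − 151/6430·(0.974300))/(1+151/6430) = 9547/10000 ≈ 0.954700
step 3 [1.5y] zero: DF = P = 9109/10000 ≈ 0.910900
step 4 [2y] zero: DF = P = 4361/5000 ≈ 0.872200
step 5 [2.5y] bond c/2=19/800: DF=(7488257/8000000 − 19/800·(0.974300+0.954700+0.910900+0.872200))/(1+19/800) = 4141/5000 ≈ 0.828200
step 6 [3y] swap r/2=1750/53653: DF=(1 − 1750/53653·(0.974300+0.954700+0.910900+0.872200+0.828200))/(1+1750/53653) = 33/40 ≈ 0.825000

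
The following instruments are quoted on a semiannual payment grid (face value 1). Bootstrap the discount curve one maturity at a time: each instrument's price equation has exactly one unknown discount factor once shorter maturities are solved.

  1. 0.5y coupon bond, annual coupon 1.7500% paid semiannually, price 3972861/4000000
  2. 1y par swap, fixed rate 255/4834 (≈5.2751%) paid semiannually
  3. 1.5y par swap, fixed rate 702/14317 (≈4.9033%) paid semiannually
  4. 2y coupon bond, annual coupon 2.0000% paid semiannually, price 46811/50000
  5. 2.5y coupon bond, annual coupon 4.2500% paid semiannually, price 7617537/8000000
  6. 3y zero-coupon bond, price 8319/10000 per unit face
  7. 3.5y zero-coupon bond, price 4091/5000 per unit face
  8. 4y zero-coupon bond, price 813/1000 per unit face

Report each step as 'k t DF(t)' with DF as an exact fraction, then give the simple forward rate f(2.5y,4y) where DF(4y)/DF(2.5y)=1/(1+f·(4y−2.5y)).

1 1/2 4923/5000
2 1 949/1000
3 3/2 4649/5000
4 2 4493/5000
5 5/2 8541/10000
6 3 8319/10000
7 7/2 4091/5000
8 4 813/1000
f(2.5y,4y) = ((8541/10000)/(813/1000) − 1)/(3/2) = 137/4065 ≈ 3.3702%

step 1 [0.5y] bond c/2=7/800: DF=(3972861/4000000 − 7/800·(0))/(1+7/800) = 4923/5000 ≈ 0.984600
step 2 [1y] swap r/2=255/9668: DF=(1 − 255/9668·(0.984600))/(1+255/9668) = 949/1000 ≈ 0.949000
step 3 [1.5y] swap r/2=351/14317: DF=(1 − 351/14317·(0.984600+0.949000))/(1+351/14317) = 4649/5000 ≈ 0.929800
step 4 [2y] bond c/2=1/100: DF=(46811/50000 − 1/100·(0.984600+0.949000+0.929800))/(1+1/100) = 4493/5000 ≈ 0.898600
step 5 [2.5y] bond c/2=17/800: DF=(7617537/8000000 − 17/800·(0.984600+0.949000+0.929800+0.898600))/(1+17/800) = 8541/10000 ≈ 0.854100
step 6 [3y] zero: DF = P = 8319/10000 ≈ 0.831900
step 7 [3.5y] zero: DF = P = 4091/5000 ≈ 0.818200
step 8 [4y] zero: DF = P = 813/1000 ≈ 0.813000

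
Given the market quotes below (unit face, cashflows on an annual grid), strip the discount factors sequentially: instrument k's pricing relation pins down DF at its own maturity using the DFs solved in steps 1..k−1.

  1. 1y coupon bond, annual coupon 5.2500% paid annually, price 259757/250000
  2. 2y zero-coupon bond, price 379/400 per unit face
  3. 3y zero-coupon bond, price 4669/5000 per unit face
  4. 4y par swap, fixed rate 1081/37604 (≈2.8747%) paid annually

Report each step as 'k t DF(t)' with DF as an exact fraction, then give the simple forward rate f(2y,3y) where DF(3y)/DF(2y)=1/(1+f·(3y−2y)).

step 1 [1y] bond c/1=21/400: DF=(259757/250000 − 21/400·(0))/(1+21/400) = 617/625 ≈ 0.987200
step 2 [2y] zero: DF = P = 379/400 ≈ 0.947500
step 3 [3y] zero: DF = P = 4669/5000 ≈ 0.933800
step 4 [4y] swap r/1=1081/37604: DF=(1 − 1081/37604·(0.987200+0.947500+0.933800))/(1+1081/37604) = 8919/10000 ≈ 0.891900

1 1 617/625
2 2 379/400
3 3 4669/5000
4 4 8919/10000
f(2y,3y) = ((379/400)/(4669/5000) − 1)/(1) = 137/9338 ≈ 1.4671%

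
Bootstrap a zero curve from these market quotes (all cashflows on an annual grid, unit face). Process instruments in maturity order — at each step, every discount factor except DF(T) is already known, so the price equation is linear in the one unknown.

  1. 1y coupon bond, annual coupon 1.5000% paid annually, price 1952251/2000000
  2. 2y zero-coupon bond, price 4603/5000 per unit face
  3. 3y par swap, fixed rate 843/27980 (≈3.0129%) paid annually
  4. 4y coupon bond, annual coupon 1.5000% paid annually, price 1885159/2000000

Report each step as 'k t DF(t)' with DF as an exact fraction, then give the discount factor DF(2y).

step 1 [1y] bond c/1=3/200: DF=(1952251/2000000 − 3/200·(0))/(1+3/200) = 9617/10000 ≈ 0.961700
step 2 [2y] zero: DF = P = 4603/5000 ≈ 0.920600
step 3 [3y] swap r/1=843/27980: DF=(1 − 843/27980·(0.961700+0.920600))/(1+843/27980) = 9157/10000 ≈ 0.915700
step 4 [4y] bond c/1=3/200: DF=(1885159/2000000 − 3/200·(0.961700+0.920600+0.915700))/(1+3/200) = 8873/10000 ≈ 0.887300

1 1 9617/10000
2 2 4603/5000
3 3 9157/10000
4 4 8873/10000
DF(2y) = 4603/5000 ≈ 0.920600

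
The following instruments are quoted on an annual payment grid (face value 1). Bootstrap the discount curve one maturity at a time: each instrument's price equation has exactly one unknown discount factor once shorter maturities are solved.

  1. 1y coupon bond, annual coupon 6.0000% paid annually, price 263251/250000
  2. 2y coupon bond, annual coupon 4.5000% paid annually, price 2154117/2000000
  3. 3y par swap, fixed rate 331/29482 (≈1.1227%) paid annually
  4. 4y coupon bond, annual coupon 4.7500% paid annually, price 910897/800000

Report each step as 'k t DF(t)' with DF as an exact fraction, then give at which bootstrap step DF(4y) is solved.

1 1 4967/5000
2 2 9879/10000
3 3 9669/10000
4 4 9533/10000
DF(4y) is solved at step 4

step 1 [1y] bond c/1=3/50: DF=(263251/250000 − 3/50·(0))/(1+3/50) = 4967/5000 ≈ 0.993400
step 2 [2y] bond c/1=9/200: DF=(2154117/2000000 − 9/200·(0.993400))/(1+9/200) = 9879/10000 ≈ 0.987900
step 3 [3y] swap r/1=331/29482: DF=(1 − 331/29482·(0.993400+0.987900))/(1+331/29482) = 9669/10000 ≈ 0.966900
step 4 [4y] bond c/1=19/400: DF=(910897/800000 − 19/400·(0.993400+0.987900+0.966900))/(1+19/400) = 9533/10000 ≈ 0.953300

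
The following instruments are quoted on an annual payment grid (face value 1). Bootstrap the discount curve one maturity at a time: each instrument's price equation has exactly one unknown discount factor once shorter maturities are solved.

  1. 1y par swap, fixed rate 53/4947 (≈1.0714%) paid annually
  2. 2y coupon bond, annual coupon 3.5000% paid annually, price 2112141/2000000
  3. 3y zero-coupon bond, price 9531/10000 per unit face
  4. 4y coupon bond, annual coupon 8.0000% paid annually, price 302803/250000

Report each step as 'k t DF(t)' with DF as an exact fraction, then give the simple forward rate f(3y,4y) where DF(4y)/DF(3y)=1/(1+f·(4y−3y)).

1 1 4947/5000
2 2 9869/10000
3 3 9531/10000
4 4 1809/2000
f(3y,4y) = ((9531/10000)/(1809/2000) − 1)/(1) = 18/335 ≈ 5.3731%

step 1 [1y] swap r/1=53/4947: DF=(1 − 53/4947·(0))/(1+53/4947) = 4947/5000 ≈ 0.989400
step 2 [2y] bond c/1=7/200: DF=(2112141/2000000 − 7/200·(0.989400))/(1+7/200) = 9869/10000 ≈ 0.986900
step 3 [3y] zero: DF = P = 9531/10000 ≈ 0.953100
step 4 [4y] bond c/1=2/25: DF=(302803/250000 − 2/25·(0.989400+0.986900+0.953100))/(1+2/25) = 1809/2000 ≈ 0.904500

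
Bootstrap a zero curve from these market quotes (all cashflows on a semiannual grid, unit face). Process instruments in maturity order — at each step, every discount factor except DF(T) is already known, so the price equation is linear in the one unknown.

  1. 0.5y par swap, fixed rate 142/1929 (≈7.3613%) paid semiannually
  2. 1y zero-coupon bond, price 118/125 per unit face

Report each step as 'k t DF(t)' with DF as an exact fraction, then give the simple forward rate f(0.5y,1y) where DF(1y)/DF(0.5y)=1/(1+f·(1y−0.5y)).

step 1 [0.5y] swap r/2=71/1929: DF=(1 − 71/1929·(0))/(1+71/1929) = 1929/2000 ≈ 0.964500
step 2 [1y] zero: DF = P = 118/125 ≈ 0.944000

1 1/2 1929/2000
2 1 118/125
f(0.5y,1y) = ((1929/2000)/(118/125) − 1)/(1/2) = 41/944 ≈ 4.3432%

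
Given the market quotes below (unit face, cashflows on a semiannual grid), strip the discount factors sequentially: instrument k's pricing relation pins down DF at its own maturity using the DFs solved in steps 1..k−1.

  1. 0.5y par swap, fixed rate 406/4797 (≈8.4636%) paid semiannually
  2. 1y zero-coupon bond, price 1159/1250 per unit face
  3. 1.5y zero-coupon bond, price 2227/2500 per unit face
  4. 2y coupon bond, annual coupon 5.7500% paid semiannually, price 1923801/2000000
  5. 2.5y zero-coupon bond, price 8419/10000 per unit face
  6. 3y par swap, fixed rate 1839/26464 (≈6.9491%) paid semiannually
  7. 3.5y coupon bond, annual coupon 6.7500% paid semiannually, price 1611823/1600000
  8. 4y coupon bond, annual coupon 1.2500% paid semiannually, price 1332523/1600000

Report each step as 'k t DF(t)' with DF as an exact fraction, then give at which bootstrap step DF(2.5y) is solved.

1 1/2 4797/5000
2 1 1159/1250
3 3/2 2227/2500
4 2 4287/5000
5 5/2 8419/10000
6 3 8161/10000
7 7/2 8017/10000
8 4 3949/5000
DF(2.5y) is solved at step 5

step 1 [0.5y] swap r/2=203/4797: DF=(1 − 203/4797·(0))/(1+203/4797) = 4797/5000 ≈ 0.959400
step 2 [1y] zero: DF = P = 1159/1250 ≈ 0.927200
step 3 [1.5y] zero: DF = P = 2227/2500 ≈ 0.890800
step 4 [2y] bond c/2=23/800: DF=(1923801/2000000 − 23/800·(0.959400+0.927200+0.890800))/(1+23/800) = 4287/5000 ≈ 0.857400
step 5 [2.5y] zero: DF = P = 8419/10000 ≈ 0.841900
step 6 [3y] swap r/2=1839/52928: DF=(1 − 1839/52928·(0.959400+0.927200+0.890800+0.857400+0.841900))/(1+1839/52928) = 8161/10000 ≈ 0.816100
step 7 [3.5y] bond c/2=27/800: DF=(1611823/1600000 − 27/800·(0.959400+0.927200+0.890800+0.857400+0.841900+0.816100))/(1+27/800) = 8017/10000 ≈ 0.801700
step 8 [4y] bond c/2=1/160: DF=(1332523/1600000 − 1/160·(0.959400+0.927200+0.890800+0.857400+0.841900+0.816100+0.801700))/(1+1/160) = 3949/5000 ≈ 0.789800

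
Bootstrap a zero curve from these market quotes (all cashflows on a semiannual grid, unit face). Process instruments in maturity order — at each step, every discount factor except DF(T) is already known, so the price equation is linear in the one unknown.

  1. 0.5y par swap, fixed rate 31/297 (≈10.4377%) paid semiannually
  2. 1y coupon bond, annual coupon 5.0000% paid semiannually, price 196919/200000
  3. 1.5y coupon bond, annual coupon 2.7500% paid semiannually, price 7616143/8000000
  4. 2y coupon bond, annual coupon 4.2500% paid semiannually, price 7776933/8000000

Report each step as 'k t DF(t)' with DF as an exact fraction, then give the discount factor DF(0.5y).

1 1/2 594/625
2 1 4687/5000
3 3/2 1827/2000
4 2 1117/1250
DF(0.5y) = 594/625 ≈ 0.950400

step 1 [0.5y] swap r/2=31/594: DF=(1 − 31/594·(0))/(1+31/594) = 594/625 ≈ 0.950400
step 2 [1y] bond c/2=1/40: DF=(196919/200000 − 1/40·(0.950400))/(1+1/40) = 4687/5000 ≈ 0.937400
step 3 [1.5y] bond c/2=11/800: DF=(7616143/8000000 − 11/800·(0.950400+0.937400))/(1+11/800) = 1827/2000 ≈ 0.913500
step 4 [2y] bond c/2=17/800: DF=(7776933/8000000 − 17/800·(0.950400+0.937400+0.913500))/(1+17/800) = 1117/1250 ≈ 0.893600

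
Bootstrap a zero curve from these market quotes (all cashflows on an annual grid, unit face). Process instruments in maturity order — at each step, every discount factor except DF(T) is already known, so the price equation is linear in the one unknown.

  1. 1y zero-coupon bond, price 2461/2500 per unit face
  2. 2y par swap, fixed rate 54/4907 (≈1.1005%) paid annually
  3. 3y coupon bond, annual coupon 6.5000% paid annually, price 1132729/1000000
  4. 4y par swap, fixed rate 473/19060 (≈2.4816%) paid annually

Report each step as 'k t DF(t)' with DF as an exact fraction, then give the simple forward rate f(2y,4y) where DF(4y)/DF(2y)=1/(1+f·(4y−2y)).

step 1 [1y] zero: DF = P = 2461/2500 ≈ 0.984400
step 2 [2y] swap r/1=54/4907: DF=(1 − 54/4907·(0.984400))/(1+54/4907) = 1223/1250 ≈ 0.978400
step 3 [3y] bond c/1=13/200: DF=(1132729/1000000 − 13/200·(0.984400+0.978400))/(1+13/200) = 4719/5000 ≈ 0.943800
step 4 [4y] swap r/1=473/19060: DF=(1 − 473/19060·(0.984400+0.978400+0.943800))/(1+473/19060) = 4527/5000 ≈ 0.905400

1 1 2461/2500
2 2 1223/1250
3 3 4719/5000
4 4 4527/5000
f(2y,4y) = ((1223/1250)/(4527/5000) − 1)/(2) = 365/9054 ≈ 4.0314%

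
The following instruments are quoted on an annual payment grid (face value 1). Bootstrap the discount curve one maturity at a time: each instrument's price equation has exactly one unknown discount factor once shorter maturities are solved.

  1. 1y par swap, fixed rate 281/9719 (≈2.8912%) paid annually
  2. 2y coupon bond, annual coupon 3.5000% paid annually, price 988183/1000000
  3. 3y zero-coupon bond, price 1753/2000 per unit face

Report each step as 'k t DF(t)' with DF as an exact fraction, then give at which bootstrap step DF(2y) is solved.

step 1 [1y] swap r/1=281/9719: DF=(1 − 281/9719·(0))/(1+281/9719) = 9719/10000 ≈ 0.971900
step 2 [2y] bond c/1=7/200: DF=(988183/1000000 − 7/200·(0.971900))/(1+7/200) = 9219/10000 ≈ 0.921900
step 3 [3y] zero: DF = P = 1753/2000 ≈ 0.876500

1 1 9719/10000
2 2 9219/10000
3 3 1753/2000
DF(2y) is solved at step 2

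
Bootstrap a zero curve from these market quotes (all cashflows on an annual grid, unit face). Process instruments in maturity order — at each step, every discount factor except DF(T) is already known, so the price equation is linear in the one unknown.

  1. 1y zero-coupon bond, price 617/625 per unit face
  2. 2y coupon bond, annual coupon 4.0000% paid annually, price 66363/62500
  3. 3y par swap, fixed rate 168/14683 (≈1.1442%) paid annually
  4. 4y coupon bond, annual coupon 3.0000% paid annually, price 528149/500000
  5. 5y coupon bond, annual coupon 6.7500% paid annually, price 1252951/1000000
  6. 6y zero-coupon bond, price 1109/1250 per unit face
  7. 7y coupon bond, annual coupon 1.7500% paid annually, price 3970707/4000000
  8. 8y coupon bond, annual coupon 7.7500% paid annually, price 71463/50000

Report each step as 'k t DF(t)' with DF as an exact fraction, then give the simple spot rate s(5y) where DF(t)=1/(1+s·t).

1 1 617/625
2 2 983/1000
3 3 604/625
4 4 47/50
5 5 4643/5000
6 6 1109/1250
7 7 8777/10000
8 8 8539/10000
s(5y) = (1/(4643/5000) − 1)/(5) = 357/23215 ≈ 1.5378%

step 1 [1y] zero: DF = P = 617/625 ≈ 0.987200
step 2 [2y] bond c/1=1/25: DF=(66363/62500 − 1/25·(0.987200))/(1+1/25) = 983/1000 ≈ 0.983000
step 3 [3y] swap r/1=168/14683: DF=(1 − 168/14683·(0.987200+0.983000))/(1+168/14683) = 604/625 ≈ 0.966400
step 4 [4y] bond c/1=3/100: DF=(528149/500000 − 3/100·(0.987200+0.983000+0.966400))/(1+3/100) = 47/50 ≈ 0.940000
step 5 [5y] bond c/1=27/400: DF=(1252951/1000000 − 27/400·(0.987200+0.983000+0.966400+0.940000))/(1+27/400) = 4643/5000 ≈ 0.928600
step 6 [6y] zero: DF = P = 1109/1250 ≈ 0.887200
step 7 [7y] bond c/1=7/400: DF=(3970707/4000000 − 7/400·(0.987200+0.983000+0.966400+0.940000+0.928600+0.887200))/(1+7/400) = 8777/10000 ≈ 0.877700
step 8 [8y] bond c/1=31/400: DF=(71463/50000 − 31/400·(0.987200+0.983000+0.966400+0.940000+0.928600+0.887200+0.877700))/(1+31/400) = 8539/10000 ≈ 0.853900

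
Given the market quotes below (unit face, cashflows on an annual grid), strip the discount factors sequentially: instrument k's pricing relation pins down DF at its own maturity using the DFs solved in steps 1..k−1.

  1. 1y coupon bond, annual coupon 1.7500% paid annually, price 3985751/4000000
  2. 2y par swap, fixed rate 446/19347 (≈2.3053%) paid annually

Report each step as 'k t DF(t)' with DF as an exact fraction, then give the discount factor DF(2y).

1 1 9793/10000
2 2 4777/5000
DF(2y) = 4777/5000 ≈ 0.955400

step 1 [1y] bond c/1=7/400: DF=(3985751/4000000 − 7/400·(0))/(1+7/400) = 9793/10000 ≈ 0.979300
step 2 [2y] swap r/1=446/19347: DF=(1 − 446/19347·(0.979300))/(1+446/19347) = 4777/5000 ≈ 0.955400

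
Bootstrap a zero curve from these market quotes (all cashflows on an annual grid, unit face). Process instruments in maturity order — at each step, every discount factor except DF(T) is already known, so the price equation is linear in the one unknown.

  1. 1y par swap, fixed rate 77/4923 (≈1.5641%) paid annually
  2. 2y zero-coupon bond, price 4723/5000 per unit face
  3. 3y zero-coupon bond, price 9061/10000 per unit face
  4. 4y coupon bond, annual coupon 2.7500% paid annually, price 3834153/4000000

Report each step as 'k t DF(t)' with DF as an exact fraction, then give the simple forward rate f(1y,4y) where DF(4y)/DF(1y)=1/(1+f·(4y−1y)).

1 1 4923/5000
2 2 4723/5000
3 3 9061/10000
4 4 857/1000
f(1y,4y) = ((4923/5000)/(857/1000) − 1)/(3) = 638/12855 ≈ 4.9630%

step 1 [1y] swap r/1=77/4923: DF=(1 − 77/4923·(0))/(1+77/4923) = 4923/5000 ≈ 0.984600
step 2 [2y] zero: DF = P = 4723/5000 ≈ 0.944600
step 3 [3y] zero: DF = P = 9061/10000 ≈ 0.906100
step 4 [4y] bond c/1=11/400: DF=(3834153/4000000 − 11/400·(0.984600+0.944600+0.906100))/(1+11/400) = 857/1000 ≈ 0.857000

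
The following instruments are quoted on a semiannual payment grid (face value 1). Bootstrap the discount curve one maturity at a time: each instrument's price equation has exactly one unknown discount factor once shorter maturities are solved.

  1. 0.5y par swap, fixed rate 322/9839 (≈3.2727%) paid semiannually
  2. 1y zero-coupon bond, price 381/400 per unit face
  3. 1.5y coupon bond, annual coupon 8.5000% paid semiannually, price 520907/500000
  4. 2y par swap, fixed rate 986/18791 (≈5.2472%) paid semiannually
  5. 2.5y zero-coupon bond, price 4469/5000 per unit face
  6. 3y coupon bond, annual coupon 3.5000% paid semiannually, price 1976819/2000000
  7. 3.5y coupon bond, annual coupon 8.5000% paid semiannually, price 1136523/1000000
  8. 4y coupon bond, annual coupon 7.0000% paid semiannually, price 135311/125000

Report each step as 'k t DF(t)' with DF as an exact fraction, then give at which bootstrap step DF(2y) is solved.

1 1/2 9839/10000
2 1 381/400
3 3/2 2301/2500
4 2 4507/5000
5 5/2 4469/5000
6 3 4457/5000
7 7/2 4321/5000
8 4 2073/2500
DF(2y) is solved at step 4

step 1 [0.5y] swap r/2=161/9839: DF=(1 − 161/9839·(0))/(1+161/9839) = 9839/10000 ≈ 0.983900
step 2 [1y] zero: DF = P = 381/400 ≈ 0.952500
step 3 [1.5y] bond c/2=17/400: DF=(520907/500000 − 17/400·(0.983900+0.952500))/(1+17/400) = 2301/2500 ≈ 0.920400
step 4 [2y] swap r/2=493/18791: DF=(1 − 493/18791·(0.983900+0.952500+0.920400))/(1+493/18791) = 4507/5000 ≈ 0.901400
step 5 [2.5y] zero: DF = P = 4469/5000 ≈ 0.893800
step 6 [3y] bond c/2=7/400: DF=(1976819/2000000 − 7/400·(0.983900+0.952500+0.920400+0.901400+0.893800))/(1+7/400) = 4457/5000 ≈ 0.891400
step 7 [3.5y] bond c/2=17/400: DF=(1136523/1000000 − 17/400·(0.983900+0.952500+0.920400+0.901400+0.893800+0.891400))/(1+17/400) = 4321/5000 ≈ 0.864200
step 8 [4y] bond c/2=7/200: DF=(135311/125000 − 7/200·(0.983900+0.952500+0.920400+0.901400+0.893800+0.891400+0.864200))/(1+7/200) = 2073/2500 ≈ 0.829200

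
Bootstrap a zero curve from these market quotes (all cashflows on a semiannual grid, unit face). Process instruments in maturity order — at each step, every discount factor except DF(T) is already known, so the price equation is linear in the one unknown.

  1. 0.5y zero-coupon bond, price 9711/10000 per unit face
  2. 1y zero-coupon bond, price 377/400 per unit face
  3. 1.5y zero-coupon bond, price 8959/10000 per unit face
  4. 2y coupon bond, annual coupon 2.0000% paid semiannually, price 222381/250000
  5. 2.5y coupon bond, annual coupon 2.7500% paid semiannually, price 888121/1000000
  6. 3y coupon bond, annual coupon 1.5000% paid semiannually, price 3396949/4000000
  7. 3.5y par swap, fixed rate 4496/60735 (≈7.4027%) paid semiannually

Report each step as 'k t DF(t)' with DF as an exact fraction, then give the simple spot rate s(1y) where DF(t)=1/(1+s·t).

step 1 [0.5y] zero: DF = P = 9711/10000 ≈ 0.971100
step 2 [1y] zero: DF = P = 377/400 ≈ 0.942500
step 3 [1.5y] zero: DF = P = 8959/10000 ≈ 0.895900
step 4 [2y] bond c/2=1/100: DF=(222381/250000 − 1/100·(0.971100+0.942500+0.895900))/(1+1/100) = 8529/10000 ≈ 0.852900
step 5 [2.5y] bond c/2=11/800: DF=(888121/1000000 − 11/800·(0.971100+0.942500+0.895900+0.852900))/(1+11/800) = 1033/1250 ≈ 0.826400
step 6 [3y] bond c/2=3/400: DF=(3396949/4000000 − 3/400·(0.971100+0.942500+0.895900+0.852900+0.826400))/(1+3/400) = 1619/2000 ≈ 0.809500
step 7 [3.5y] swap r/2=2248/60735: DF=(1 − 2248/60735·(0.971100+0.942500+0.895900+0.852900+0.826400+0.809500))/(1+2248/60735) = 969/1250 ≈ 0.775200

1 1/2 9711/10000
2 1 377/400
3 3/2 8959/10000
4 2 8529/10000
5 5/2 1033/1250
6 3 1619/2000
7 7/2 969/1250
s(1y) = (1/(377/400) − 1)/(1) = 23/377 ≈ 6.1008%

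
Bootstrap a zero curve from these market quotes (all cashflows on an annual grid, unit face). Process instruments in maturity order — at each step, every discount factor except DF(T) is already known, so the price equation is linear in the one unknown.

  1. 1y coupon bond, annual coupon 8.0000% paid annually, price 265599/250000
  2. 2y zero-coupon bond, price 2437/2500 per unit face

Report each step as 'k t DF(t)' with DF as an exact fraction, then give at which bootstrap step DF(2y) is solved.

1 1 9837/10000
2 2 2437/2500
DF(2y) is solved at step 2

step 1 [1y] bond c/1=2/25: DF=(265599/250000 − 2/25·(0))/(1+2/25) = 9837/10000 ≈ 0.983700
step 2 [2y] zero: DF = P = 2437/2500 ≈ 0.974800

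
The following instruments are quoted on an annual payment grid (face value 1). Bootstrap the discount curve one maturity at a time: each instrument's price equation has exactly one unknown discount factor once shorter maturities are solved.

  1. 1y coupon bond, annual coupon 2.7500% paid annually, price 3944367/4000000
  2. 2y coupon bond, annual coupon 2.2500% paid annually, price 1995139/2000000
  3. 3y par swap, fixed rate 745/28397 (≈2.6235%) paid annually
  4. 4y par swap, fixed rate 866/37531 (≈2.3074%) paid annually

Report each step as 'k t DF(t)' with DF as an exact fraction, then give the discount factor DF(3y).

1 1 9597/10000
2 2 1909/2000
3 3 1851/2000
4 4 4567/5000
DF(3y) = 1851/2000 ≈ 0.925500

step 1 [1y] bond c/1=11/400: DF=(3944367/4000000 − 11/400·(0))/(1+11/400) = 9597/10000 ≈ 0.959700
step 2 [2y] bond c/1=9/400: DF=(1995139/2000000 − 9/400·(0.959700))/(1+9/400) = 1909/2000 ≈ 0.954500
step 3 [3y] swap r/1=745/28397: DF=(1 − 745/28397·(0.959700+0.954500))/(1+745/28397) = 1851/2000 ≈ 0.925500
step 4 [4y] swap r/1=866/37531: DF=(1 − 866/37531·(0.959700+0.954500+0.925500))/(1+866/37531) = 4567/5000 ≈ 0.913400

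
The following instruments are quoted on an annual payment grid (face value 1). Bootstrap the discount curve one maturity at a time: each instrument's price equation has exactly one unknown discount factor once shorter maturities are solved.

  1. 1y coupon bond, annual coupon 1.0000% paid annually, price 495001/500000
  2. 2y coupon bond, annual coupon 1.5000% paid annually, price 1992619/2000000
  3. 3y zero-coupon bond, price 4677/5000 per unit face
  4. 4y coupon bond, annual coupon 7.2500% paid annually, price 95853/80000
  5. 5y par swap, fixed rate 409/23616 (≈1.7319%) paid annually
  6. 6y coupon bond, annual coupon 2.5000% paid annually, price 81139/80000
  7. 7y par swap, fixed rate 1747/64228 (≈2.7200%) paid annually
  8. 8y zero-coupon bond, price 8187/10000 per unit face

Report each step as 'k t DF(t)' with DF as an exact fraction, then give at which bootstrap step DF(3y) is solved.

1 1 4901/5000
2 2 9671/10000
3 3 4677/5000
4 4 9223/10000
5 5 4591/5000
6 6 8743/10000
7 7 8253/10000
8 8 8187/10000
DF(3y) is solved at step 3

step 1 [1y] bond c/1=1/100: DF=(495001/500000 − 1/100·(0))/(1+1/100) = 4901/5000 ≈ 0.980200
step 2 [2y] bond c/1=3/200: DF=(1992619/2000000 − 3/200·(0.980200))/(1+3/200) = 9671/10000 ≈ 0.967100
step 3 [3y] zero: DF = P = 4677/5000 ≈ 0.935400
step 4 [4y] bond c/1=29/400: DF=(95853/80000 − 29/400·(0.980200+0.967100+0.935400))/(1+29/400) = 9223/10000 ≈ 0.922300
step 5 [5y] swap r/1=409/23616: DF=(1 − 409/23616·(0.980200+0.967100+0.935400+0.922300))/(1+409/23616) = 4591/5000 ≈ 0.918200
step 6 [6y] bond c/1=1/40: DF=(81139/80000 − 1/40·(0.980200+0.967100+0.935400+0.922300+0.918200))/(1+1/40) = 8743/10000 ≈ 0.874300
step 7 [7y] swap r/1=1747/64228: DF=(1 − 1747/64228·(0.980200+0.967100+0.935400+0.922300+0.918200+0.874300))/(1+1747/64228) = 8253/10000 ≈ 0.825300
step 8 [8y] zero: DF = P = 8187/10000 ≈ 0.818700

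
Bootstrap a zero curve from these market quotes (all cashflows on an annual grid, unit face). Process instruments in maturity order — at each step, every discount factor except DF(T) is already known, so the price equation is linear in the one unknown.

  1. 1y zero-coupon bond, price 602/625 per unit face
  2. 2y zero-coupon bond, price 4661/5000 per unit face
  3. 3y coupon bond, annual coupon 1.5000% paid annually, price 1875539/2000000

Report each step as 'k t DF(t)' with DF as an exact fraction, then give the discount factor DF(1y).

1 1 602/625
2 2 4661/5000
3 3 8959/10000
DF(1y) = 602/625 ≈ 0.963200

step 1 [1y] zero: DF = P = 602/625 ≈ 0.963200
step 2 [2y] zero: DF = P = 4661/5000 ≈ 0.932200
step 3 [3y] bond c/1=3/200: DF=(1875539/2000000 − 3/200·(0.963200+0.932200))/(1+3/200) = 8959/10000 ≈ 0.895900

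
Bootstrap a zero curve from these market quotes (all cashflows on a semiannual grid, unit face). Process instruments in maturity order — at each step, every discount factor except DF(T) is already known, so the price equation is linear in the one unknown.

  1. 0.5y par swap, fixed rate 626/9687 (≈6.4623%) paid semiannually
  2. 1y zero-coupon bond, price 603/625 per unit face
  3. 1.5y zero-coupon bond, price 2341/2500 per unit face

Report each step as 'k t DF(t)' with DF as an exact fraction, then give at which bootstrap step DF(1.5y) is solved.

1 1/2 9687/10000
2 1 603/625
3 3/2 2341/2500
DF(1.5y) is solved at step 3

step 1 [0.5y] swap r/2=313/9687: DF=(1 − 313/9687·(0))/(1+313/9687) = 9687/10000 ≈ 0.968700
step 2 [1y] zero: DF = P = 603/625 ≈ 0.964800
step 3 [1.5y] zero: DF = P = 2341/2500 ≈ 0.936400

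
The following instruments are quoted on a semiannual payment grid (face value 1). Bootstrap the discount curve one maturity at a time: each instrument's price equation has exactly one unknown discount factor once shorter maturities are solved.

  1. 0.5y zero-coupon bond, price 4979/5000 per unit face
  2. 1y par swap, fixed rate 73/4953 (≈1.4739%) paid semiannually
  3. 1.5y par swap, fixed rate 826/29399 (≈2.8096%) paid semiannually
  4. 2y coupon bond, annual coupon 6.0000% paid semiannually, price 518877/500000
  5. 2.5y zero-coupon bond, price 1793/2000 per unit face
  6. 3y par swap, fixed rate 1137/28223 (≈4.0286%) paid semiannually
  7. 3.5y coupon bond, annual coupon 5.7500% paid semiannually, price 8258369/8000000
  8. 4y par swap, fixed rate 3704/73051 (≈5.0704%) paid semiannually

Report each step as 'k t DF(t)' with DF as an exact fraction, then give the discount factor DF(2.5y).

step 1 [0.5y] zero: DF = P = 4979/5000 ≈ 0.995800
step 2 [1y] swap r/2=73/9906: DF=(1 − 73/9906·(0.995800))/(1+73/9906) = 4927/5000 ≈ 0.985400
step 3 [1.5y] swap r/2=413/29399: DF=(1 − 413/29399·(0.995800+0.985400))/(1+413/29399) = 9587/10000 ≈ 0.958700
step 4 [2y] bond c/2=3/100: DF=(518877/500000 − 3/100·(0.995800+0.985400+0.958700))/(1+3/100) = 9219/10000 ≈ 0.921900
step 5 [2.5y] zero: DF = P = 1793/2000 ≈ 0.896500
step 6 [3y] swap r/2=1137/56446: DF=(1 − 1137/56446·(0.995800+0.985400+0.958700+0.921900+0.896500))/(1+1137/56446) = 8863/10000 ≈ 0.886300
step 7 [3.5y] bond c/2=23/800: DF=(8258369/8000000 − 23/800·(0.995800+0.985400+0.958700+0.921900+0.896500+0.886300))/(1+23/800) = 8457/10000 ≈ 0.845700
step 8 [4y] swap r/2=1852/73051: DF=(1 − 1852/73051·(0.995800+0.985400+0.958700+0.921900+0.896500+0.886300+0.845700))/(1+1852/73051) = 2037/2500 ≈ 0.814800

1 1/2 4979/5000
2 1 4927/5000
3 3/2 9587/10000
4 2 9219/10000
5 5/2 1793/2000
6 3 8863/10000
7 7/2 8457/10000
8 4 2037/2500
DF(2.5y) = 1793/2000 ≈ 0.896500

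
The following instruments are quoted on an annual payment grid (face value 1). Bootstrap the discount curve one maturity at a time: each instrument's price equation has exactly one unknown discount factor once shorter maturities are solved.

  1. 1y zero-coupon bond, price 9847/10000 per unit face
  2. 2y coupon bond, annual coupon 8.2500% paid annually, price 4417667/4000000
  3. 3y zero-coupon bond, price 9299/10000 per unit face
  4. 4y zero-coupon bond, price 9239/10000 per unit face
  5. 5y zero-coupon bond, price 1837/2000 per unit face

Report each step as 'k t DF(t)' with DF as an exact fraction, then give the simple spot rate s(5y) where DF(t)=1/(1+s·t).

step 1 [1y] zero: DF = P = 9847/10000 ≈ 0.984700
step 2 [2y] bond c/1=33/400: DF=(4417667/4000000 − 33/400·(0.984700))/(1+33/400) = 2363/2500 ≈ 0.945200
step 3 [3y] zero: DF = P = 9299/10000 ≈ 0.929900
step 4 [4y] zero: DF = P = 9239/10000 ≈ 0.923900
step 5 [5y] zero: DF = P = 1837/2000 ≈ 0.918500

1 1 9847/10000
2 2 2363/2500
3 3 9299/10000
4 4 9239/10000
5 5 1837/2000
s(5y) = (1/(1837/2000) − 1)/(5) = 163/9185 ≈ 1.7746%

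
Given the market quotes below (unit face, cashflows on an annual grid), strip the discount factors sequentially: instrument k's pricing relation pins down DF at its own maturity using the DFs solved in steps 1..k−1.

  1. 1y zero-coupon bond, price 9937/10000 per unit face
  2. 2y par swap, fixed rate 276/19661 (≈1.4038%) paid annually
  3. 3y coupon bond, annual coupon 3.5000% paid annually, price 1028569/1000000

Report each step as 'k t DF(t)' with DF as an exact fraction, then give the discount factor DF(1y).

1 1 9937/10000
2 2 2431/2500
3 3 9273/10000
DF(1y) = 9937/10000 ≈ 0.993700

step 1 [1y] zero: DF = P = 9937/10000 ≈ 0.993700
step 2 [2y] swap r/1=276/19661: DF=(1 − 276/19661·(0.993700))/(1+276/19661) = 2431/2500 ≈ 0.972400
step 3 [3y] bond c/1=7/200: DF=(1028569/1000000 − 7/200·(0.993700+0.972400))/(1+7/200) = 9273/10000 ≈ 0.927300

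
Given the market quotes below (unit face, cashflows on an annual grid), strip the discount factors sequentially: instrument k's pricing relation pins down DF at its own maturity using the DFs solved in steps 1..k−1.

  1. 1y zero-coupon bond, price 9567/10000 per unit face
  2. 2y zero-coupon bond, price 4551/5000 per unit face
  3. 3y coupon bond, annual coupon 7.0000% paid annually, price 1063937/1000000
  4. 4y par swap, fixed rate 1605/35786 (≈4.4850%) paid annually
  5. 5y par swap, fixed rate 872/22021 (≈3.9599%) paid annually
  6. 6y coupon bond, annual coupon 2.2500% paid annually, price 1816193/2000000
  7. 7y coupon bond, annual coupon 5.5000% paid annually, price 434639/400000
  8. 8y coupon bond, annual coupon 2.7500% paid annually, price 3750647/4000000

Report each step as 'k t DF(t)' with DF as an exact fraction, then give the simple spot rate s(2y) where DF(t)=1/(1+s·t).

1 1 9567/10000
2 2 4551/5000
3 3 4361/5000
4 4 1679/2000
5 5 516/625
6 6 989/1250
7 7 7591/10000
8 8 1883/2500
s(2y) = (1/(4551/5000) − 1)/(2) = 449/9102 ≈ 4.9330%

step 1 [1y] zero: DF = P = 9567/10000 ≈ 0.956700
step 2 [2y] zero: DF = P = 4551/5000 ≈ 0.910200
step 3 [3y] bond c/1=7/100: DF=(1063937/1000000 − 7/100·(0.956700+0.910200))/(1+7/100) = 4361/5000 ≈ 0.872200
step 4 [4y] swap r/1=1605/35786: DF=(1 − 1605/35786·(0.956700+0.910200+0.872200))/(1+1605/35786) = 1679/2000 ≈ 0.839500
step 5 [5y] swap r/1=872/22021: DF=(1 − 872/22021·(0.956700+0.910200+0.872200+0.839500))/(1+872/22021) = 516/625 ≈ 0.825600
step 6 [6y] bond c/1=9/400: DF=(1816193/2000000 − 9/400·(0.956700+0.910200+0.872200+0.839500+0.825600))/(1+9/400) = 989/1250 ≈ 0.791200
step 7 [7y] bond c/1=11/200: DF=(434639/400000 − 11/200·(0.956700+0.910200+0.872200+0.839500+0.825600+0.791200))/(1+11/200) = 7591/10000 ≈ 0.759100
step 8 [8y] bond c/1=11/400: DF=(3750647/4000000 − 11/400·(0.956700+0.910200+0.872200+0.839500+0.825600+0.791200+0.759100))/(1+11/400) = 1883/2500 ≈ 0.753200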